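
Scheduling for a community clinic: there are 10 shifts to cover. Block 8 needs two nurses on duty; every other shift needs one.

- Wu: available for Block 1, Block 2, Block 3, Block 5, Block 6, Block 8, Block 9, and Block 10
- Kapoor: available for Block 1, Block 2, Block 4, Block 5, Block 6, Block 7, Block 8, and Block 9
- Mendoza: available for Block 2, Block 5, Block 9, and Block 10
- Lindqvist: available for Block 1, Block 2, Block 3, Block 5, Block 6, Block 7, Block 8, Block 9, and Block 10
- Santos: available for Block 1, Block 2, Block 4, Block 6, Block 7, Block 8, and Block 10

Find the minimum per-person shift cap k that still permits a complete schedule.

With 5 nurses and 11 worker-slots to fill, someone must work at least ⌈11/5⌉ = 3 shifts, so k ≥ 3.
k = 3 works: Block 1→Wu, Block 2→Mendoza, Block 3→Wu, Block 4→Kapoor, Block 5→Wu, Block 6→Kapoor, Block 7→Kapoor, Block 8→Lindqvist+Santos, Block 9→Mendoza, Block 10→Mendoza.
Loads: Wu 3, Kapoor 3, Mendoza 3, Lindqvist 1, Santos 1 — all ≤ 3.

3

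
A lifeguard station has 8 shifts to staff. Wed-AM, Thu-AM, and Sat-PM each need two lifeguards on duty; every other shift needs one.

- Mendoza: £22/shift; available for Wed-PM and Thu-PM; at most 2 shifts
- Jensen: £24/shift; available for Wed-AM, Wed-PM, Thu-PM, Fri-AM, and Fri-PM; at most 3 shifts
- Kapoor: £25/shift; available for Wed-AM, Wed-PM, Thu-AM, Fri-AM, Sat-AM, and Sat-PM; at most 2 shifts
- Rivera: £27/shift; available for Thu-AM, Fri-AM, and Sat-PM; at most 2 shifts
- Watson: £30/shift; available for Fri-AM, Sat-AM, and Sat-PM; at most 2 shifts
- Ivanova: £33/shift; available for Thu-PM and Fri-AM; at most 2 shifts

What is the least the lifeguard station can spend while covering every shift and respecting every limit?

£280

Wed-AM can only be covered by Jensen and Kapoor, so that assignment is forced.
Thu-AM can only be covered by Kapoor and Rivera, so that assignment is forced.
Fri-PM can only be covered by Jensen, so that assignment is forced.
Picking the cheapest available lifeguard for each shift independently would cost £270, but that ignores the shift limits.
An optimal schedule: Wed-AM→Jensen+Kapoor, Wed-PM→Mendoza, Thu-AM→Kapoor+Rivera, Thu-PM→Mendoza, Fri-AM→Jensen, Fri-PM→Jensen, Sat-AM→Watson, Sat-PM→Rivera+Watson.
Total: 24 + 25 + 22 + 25 + 27 + 22 + 24 + 24 + 30 + 27 + 30 = £280.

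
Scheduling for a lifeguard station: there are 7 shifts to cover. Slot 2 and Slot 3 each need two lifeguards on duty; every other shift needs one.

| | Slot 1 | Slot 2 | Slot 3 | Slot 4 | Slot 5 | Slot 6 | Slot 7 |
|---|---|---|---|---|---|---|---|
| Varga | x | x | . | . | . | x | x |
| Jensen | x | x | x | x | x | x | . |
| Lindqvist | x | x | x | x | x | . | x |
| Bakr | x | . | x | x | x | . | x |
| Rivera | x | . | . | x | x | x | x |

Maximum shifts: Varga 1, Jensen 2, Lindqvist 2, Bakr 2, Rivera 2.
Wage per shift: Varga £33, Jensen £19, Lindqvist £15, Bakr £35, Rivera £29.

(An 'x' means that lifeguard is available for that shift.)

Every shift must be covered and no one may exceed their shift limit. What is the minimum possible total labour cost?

Picking the cheapest available lifeguard for each shift independently would cost £147, but that ignores the shift limits.
An optimal schedule: Slot 1→Rivera, Slot 2→Varga+Jensen, Slot 3→Jensen+Lindqvist, Slot 4→Lindqvist, Slot 5→Bakr, Slot 6→Rivera, Slot 7→Bakr.
Total: 29 + 33 + 19 + 19 + 15 + 15 + 35 + 29 + 35 = £229.

£229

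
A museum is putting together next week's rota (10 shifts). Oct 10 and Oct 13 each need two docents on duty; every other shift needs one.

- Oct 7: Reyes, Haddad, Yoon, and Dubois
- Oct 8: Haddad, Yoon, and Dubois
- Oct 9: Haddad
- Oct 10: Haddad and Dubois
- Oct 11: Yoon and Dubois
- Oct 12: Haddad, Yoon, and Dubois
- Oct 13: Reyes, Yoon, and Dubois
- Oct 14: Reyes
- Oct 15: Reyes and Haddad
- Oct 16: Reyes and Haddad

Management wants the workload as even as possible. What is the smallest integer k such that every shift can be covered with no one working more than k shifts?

3

With 4 docents and 12 worker-slots to fill, someone must work at least ⌈12/4⌉ = 3 shifts, so k ≥ 3.
k = 3 works: Oct 7→Dubois, Oct 8→Haddad, Oct 9→Haddad, Oct 10→Haddad+Dubois, Oct 11→Yoon, Oct 12→Yoon, Oct 13→Yoon+Dubois, Oct 14→Reyes, Oct 15→Reyes, Oct 16→Reyes.
Loads: Reyes 3, Haddad 3, Yoon 3, Dubois 3 — all ≤ 3.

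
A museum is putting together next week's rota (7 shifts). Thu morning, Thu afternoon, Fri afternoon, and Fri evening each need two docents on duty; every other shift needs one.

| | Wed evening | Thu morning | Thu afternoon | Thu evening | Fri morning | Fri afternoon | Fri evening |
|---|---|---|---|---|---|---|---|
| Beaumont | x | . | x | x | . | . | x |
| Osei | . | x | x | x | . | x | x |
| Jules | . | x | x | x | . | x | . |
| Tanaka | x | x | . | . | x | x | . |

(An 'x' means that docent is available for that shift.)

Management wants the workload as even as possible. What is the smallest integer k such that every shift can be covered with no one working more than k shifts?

3

With 4 docents and 11 worker-slots to fill, someone must work at least ⌈11/4⌉ = 3 shifts, so k ≥ 3.
k = 3 works: Wed evening→Beaumont, Thu morning→Osei+Jules, Thu afternoon→Beaumont+Osei, Thu evening→Jules, Fri morning→Tanaka, Fri afternoon→Jules+Tanaka, Fri evening→Beaumont+Osei.
Loads: Beaumont 3, Osei 3, Jules 3, Tanaka 2 — all ≤ 3.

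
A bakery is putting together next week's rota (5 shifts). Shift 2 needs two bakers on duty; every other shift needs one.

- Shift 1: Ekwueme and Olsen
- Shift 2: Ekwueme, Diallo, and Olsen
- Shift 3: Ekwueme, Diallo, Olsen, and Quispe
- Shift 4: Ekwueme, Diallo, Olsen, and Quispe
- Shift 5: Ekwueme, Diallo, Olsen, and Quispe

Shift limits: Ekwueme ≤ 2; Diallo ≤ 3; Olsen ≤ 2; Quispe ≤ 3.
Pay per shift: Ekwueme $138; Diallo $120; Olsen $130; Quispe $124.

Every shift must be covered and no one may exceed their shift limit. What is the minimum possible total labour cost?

Picking the cheapest available baker for each shift independently would cost $740, but that ignores the shift limits.
An optimal schedule: Shift 1→Olsen, Shift 2→Diallo+Olsen, Shift 3→Diallo, Shift 4→Diallo, Shift 5→Quispe.
Total: 130 + 120 + 130 + 120 + 120 + 124 = $744.

$744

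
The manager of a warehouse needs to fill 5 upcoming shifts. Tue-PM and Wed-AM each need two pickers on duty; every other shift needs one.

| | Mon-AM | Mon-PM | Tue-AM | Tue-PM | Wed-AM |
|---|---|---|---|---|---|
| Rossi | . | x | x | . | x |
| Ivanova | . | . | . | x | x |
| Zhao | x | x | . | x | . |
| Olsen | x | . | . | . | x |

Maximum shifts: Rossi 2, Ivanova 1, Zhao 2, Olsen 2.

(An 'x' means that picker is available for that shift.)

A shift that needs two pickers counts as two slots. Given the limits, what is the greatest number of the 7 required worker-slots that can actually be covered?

7

Total capacity across all pickers is 2+1+2+2 = 7, and 7 slots are needed, so at most 7 can be filled.
An assignment achieving 7: Mon-AM→Olsen, Mon-PM→Zhao, Tue-AM→Rossi, Tue-PM→Ivanova+Zhao, Wed-AM→Rossi+Olsen.
Loads: Rossi 2/2, Ivanova 1/1, Zhao 2/2, Olsen 2/2.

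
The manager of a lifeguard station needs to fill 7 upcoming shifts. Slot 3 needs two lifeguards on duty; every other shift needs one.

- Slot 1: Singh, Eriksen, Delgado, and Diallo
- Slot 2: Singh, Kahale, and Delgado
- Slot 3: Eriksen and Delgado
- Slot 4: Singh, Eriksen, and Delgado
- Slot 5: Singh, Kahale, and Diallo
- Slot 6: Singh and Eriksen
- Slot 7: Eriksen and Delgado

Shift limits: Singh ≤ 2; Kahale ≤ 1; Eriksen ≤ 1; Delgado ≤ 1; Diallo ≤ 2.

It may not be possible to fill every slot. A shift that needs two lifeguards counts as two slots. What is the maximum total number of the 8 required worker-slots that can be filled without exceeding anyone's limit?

7

Total capacity across all lifeguards is 2+1+1+1+2 = 7, and 8 slots are needed, so at most 7 can be filled.
An assignment achieving 7: Slot 1→Diallo, Slot 2→Kahale, Slot 3→Eriksen+Delgado, Slot 4→Singh, Slot 5→Diallo, Slot 6→Singh.
Loads: Singh 2/2, Kahale 1/1, Eriksen 1/1, Delgado 1/1, Diallo 2/2.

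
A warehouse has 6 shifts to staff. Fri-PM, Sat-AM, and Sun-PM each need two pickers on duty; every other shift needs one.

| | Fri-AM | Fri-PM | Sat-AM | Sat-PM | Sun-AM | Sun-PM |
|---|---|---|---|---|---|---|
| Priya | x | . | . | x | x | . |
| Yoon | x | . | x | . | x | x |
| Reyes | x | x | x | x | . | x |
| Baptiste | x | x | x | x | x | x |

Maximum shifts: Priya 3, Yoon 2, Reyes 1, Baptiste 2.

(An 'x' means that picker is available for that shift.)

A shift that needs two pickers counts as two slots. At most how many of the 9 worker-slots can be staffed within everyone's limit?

8

Total capacity across all pickers is 3+2+1+2 = 8, and 9 slots are needed, so at most 8 can be filled.
An assignment achieving 8: Fri-AM→Priya, Fri-PM→Reyes+Baptiste, Sat-AM→Yoon+Baptiste, Sat-PM→Priya, Sun-AM→Priya, Sun-PM→Yoon.
Loads: Priya 3/3, Yoon 2/2, Reyes 1/1, Baptiste 2/2.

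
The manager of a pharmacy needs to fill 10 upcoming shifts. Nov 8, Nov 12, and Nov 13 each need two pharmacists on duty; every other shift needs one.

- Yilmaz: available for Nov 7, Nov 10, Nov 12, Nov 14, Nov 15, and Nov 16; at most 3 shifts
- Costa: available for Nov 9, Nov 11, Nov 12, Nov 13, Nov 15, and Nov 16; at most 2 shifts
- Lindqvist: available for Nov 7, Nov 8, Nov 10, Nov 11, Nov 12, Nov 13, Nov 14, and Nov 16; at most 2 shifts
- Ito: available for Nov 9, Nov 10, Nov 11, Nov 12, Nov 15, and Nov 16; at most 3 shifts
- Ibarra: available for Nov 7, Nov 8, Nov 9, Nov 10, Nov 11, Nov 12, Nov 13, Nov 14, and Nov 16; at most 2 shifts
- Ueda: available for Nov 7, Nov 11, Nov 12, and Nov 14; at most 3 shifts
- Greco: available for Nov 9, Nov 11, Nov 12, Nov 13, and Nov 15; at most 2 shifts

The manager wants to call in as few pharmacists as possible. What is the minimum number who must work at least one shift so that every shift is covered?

5

13 slots to fill and no one can take more than 3, so at least ⌈13/3⌉ = 5 pharmacists are needed.
Yilmaz, Lindqvist, Ito, Ibarra, and Ueda alone can cover everything: Nov 7→Yilmaz, Nov 8→Lindqvist+Ibarra, Nov 9→Ito, Nov 10→Yilmaz, Nov 11→Ueda, Nov 12→Ito+Ueda, Nov 13→Lindqvist+Ibarra, Nov 14→Ueda, Nov 15→Yilmaz, Nov 16→Ito.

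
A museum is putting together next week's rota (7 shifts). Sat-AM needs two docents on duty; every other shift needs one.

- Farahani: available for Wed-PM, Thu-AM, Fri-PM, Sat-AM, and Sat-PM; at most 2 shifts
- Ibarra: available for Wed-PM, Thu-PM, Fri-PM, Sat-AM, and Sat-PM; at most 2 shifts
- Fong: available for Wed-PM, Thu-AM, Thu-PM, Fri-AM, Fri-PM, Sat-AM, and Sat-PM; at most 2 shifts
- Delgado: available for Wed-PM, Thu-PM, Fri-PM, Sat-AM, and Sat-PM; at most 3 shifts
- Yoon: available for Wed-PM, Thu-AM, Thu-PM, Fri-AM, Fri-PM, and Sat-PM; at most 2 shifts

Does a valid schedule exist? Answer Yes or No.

Yes

One valid schedule: Wed-PM→Farahani, Thu-AM→Farahani, Thu-PM→Ibarra, Fri-AM→Fong, Fri-PM→Ibarra, Sat-AM→Fong+Delgado, Sat-PM→Delgado.
Loads: Farahani 2/2, Ibarra 2/2, Fong 2/2, Delgado 2/3, Yoon 0/2 — all within limits.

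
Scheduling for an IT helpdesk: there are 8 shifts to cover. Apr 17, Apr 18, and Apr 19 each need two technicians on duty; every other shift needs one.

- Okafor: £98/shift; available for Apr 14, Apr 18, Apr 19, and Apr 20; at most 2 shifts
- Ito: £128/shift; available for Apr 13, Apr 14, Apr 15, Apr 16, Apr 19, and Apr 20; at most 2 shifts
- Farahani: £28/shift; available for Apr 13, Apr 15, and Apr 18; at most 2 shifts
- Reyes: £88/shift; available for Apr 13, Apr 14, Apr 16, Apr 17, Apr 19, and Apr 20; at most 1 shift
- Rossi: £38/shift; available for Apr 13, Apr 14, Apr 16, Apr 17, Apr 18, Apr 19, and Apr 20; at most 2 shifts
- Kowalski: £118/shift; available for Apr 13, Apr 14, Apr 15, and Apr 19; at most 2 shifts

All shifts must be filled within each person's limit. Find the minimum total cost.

Apr 17 can only be covered by Reyes and Rossi, so that assignment is forced.
Picking the cheapest available technician for each shift independently would cost £488, but that ignores the shift limits.
An optimal schedule: Apr 13→Farahani, Apr 14→Kowalski, Apr 15→Ito, Apr 16→Ito, Apr 17→Reyes+Rossi, Apr 18→Okafor+Farahani, Apr 19→Rossi+Kowalski, Apr 20→Okafor.
Total: 28 + 118 + 128 + 128 + 88 + 38 + 98 + 28 + 38 + 118 + 98 = £908.

£908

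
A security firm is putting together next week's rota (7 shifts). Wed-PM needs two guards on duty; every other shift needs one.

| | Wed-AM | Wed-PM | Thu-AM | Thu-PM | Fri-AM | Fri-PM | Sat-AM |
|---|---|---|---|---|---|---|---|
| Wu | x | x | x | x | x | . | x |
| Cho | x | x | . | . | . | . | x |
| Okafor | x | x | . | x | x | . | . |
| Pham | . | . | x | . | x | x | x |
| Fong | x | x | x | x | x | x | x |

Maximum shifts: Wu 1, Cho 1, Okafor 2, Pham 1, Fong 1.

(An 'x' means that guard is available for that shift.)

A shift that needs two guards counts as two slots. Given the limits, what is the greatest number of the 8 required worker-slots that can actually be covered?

6

Total capacity across all guards is 1+1+2+1+1 = 6, and 8 slots are needed, so at most 6 can be filled.
An assignment achieving 6: Wed-AM→Cho, Wed-PM→Okafor+Fong, Thu-AM→Wu, Thu-PM→Okafor, Fri-PM→Pham.
Loads: Wu 1/1, Cho 1/1, Okafor 2/2, Pham 1/1, Fong 1/1.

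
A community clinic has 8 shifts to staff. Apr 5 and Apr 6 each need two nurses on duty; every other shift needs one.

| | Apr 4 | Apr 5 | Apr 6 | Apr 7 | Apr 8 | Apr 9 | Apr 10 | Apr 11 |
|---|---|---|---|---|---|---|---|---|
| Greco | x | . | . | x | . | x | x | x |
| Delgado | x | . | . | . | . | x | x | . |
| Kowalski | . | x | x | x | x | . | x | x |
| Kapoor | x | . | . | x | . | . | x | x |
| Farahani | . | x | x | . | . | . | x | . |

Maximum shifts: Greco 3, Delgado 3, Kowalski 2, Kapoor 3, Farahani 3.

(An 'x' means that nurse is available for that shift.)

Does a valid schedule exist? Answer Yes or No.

Total capacity is 14 and 10 slots are needed, so capacity alone doesn't rule it out.
Shifts {Apr 5, Apr 6, Apr 8} need 5 worker-slots in total, but the nurses available for any of those shifts (Kowalski and Farahani) can supply at most 4 among them. So no valid schedule exists.

No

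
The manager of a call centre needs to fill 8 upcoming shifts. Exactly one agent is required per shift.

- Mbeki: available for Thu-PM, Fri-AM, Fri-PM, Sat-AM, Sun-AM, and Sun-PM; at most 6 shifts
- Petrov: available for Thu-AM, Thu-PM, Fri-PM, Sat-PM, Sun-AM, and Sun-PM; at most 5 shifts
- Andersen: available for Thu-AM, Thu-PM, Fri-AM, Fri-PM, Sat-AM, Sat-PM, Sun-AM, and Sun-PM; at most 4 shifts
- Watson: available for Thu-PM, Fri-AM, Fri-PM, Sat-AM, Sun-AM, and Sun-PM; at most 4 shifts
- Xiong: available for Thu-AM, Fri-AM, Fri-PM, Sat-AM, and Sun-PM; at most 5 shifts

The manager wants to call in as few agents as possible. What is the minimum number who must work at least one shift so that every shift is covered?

2

8 slots to fill and no one can take more than 6, so at least ⌈8/6⌉ = 2 agents are needed.
Mbeki and Petrov alone can cover everything: Thu-AM→Petrov, Thu-PM→Mbeki, Fri-AM→Mbeki, Fri-PM→Mbeki, Sat-AM→Mbeki, Sat-PM→Petrov, Sun-AM→Mbeki, Sun-PM→Mbeki.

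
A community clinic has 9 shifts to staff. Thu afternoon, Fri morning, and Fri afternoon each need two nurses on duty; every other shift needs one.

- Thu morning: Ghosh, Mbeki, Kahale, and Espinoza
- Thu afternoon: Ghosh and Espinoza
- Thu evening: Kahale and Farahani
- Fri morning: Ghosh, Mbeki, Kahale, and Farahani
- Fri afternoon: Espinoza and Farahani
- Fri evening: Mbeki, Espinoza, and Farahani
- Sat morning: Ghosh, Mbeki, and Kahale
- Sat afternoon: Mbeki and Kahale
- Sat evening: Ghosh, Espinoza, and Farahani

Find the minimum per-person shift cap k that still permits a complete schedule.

3

With 5 nurses and 12 worker-slots to fill, someone must work at least ⌈12/5⌉ = 3 shifts, so k ≥ 3.
k = 3 works: Thu morning→Mbeki, Thu afternoon→Ghosh+Espinoza, Thu evening→Kahale, Fri morning→Kahale+Farahani, Fri afternoon→Espinoza+Farahani, Fri evening→Mbeki, Sat morning→Ghosh, Sat afternoon→Mbeki, Sat evening→Ghosh.
Loads: Ghosh 3, Mbeki 3, Kahale 2, Espinoza 2, Farahani 2 — all ≤ 3.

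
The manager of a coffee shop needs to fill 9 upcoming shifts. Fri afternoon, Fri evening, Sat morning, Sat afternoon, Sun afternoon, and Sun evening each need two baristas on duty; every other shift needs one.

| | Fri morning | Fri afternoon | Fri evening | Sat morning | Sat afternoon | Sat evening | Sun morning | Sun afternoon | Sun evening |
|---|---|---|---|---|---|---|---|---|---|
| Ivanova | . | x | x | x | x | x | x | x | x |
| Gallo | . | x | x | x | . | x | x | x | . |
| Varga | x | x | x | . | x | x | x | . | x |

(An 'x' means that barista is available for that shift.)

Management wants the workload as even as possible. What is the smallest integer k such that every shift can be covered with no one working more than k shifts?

With 3 baristas and 15 worker-slots to fill, someone must work at least ⌈15/3⌉ = 5 shifts, so k ≥ 5.
k = 5 works: Fri morning→Varga, Fri afternoon→Ivanova+Gallo, Fri evening→Gallo+Varga, Sat morning→Ivanova+Gallo, Sat afternoon→Ivanova+Varga, Sat evening→Gallo, Sun morning→Varga, Sun afternoon→Ivanova+Gallo, Sun evening→Ivanova+Varga.
Loads: Ivanova 5, Gallo 5, Varga 5 — all ≤ 5.

5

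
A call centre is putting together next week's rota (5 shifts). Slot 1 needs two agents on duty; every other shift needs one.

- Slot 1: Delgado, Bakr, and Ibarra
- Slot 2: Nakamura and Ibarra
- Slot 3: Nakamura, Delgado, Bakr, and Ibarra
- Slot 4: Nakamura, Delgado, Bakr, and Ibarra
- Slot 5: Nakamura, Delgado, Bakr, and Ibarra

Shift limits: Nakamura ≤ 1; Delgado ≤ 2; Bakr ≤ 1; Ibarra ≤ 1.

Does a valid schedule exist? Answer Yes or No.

No

Shifts {Slot 1, Slot 2, Slot 3, Slot 4, Slot 5} need 6 worker-slots in total, but the agents available for any of those shifts (Nakamura, Delgado, Bakr, and Ibarra) can supply at most 5 among them. So no valid schedule exists.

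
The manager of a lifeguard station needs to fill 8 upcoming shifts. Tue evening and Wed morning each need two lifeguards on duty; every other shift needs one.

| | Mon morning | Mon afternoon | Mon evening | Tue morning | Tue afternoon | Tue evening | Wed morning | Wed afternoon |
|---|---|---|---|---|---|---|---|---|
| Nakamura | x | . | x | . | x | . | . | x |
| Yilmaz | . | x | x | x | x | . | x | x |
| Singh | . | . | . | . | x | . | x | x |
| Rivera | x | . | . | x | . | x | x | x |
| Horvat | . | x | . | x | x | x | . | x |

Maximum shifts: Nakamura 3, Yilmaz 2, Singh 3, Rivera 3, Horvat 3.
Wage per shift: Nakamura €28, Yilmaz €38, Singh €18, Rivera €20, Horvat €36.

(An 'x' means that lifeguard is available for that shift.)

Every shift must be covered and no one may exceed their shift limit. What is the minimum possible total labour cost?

€242

Tue evening can only be covered by Rivera and Horvat, so that assignment is forced.
Picking the cheapest available lifeguard for each shift independently would cost €234, but that ignores the shift limits.
An optimal schedule: Mon morning→Nakamura, Mon afternoon→Horvat, Mon evening→Nakamura, Tue morning→Rivera, Tue afternoon→Singh, Tue evening→Rivera+Horvat, Wed morning→Singh+Rivera, Wed afternoon→Singh.
Total: 28 + 36 + 28 + 20 + 18 + 20 + 36 + 18 + 20 + 18 = €242.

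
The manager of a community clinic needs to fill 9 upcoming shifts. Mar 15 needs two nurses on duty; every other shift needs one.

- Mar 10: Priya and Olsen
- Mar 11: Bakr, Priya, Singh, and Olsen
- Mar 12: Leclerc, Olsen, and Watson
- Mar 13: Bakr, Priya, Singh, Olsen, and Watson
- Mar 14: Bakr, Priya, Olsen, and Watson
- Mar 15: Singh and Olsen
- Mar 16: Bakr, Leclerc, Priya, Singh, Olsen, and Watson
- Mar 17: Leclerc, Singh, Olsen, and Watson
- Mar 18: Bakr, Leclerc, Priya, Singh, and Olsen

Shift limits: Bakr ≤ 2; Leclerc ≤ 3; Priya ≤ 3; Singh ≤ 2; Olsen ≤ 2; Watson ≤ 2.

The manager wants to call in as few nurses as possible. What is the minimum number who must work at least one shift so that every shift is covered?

4

10 slots to fill and no one can take more than 3, so at least ⌈10/3⌉ = 4 nurses are needed.
Leclerc, Priya, Singh, and Olsen alone can cover everything: Mar 10→Priya, Mar 11→Priya, Mar 12→Leclerc, Mar 13→Singh, Mar 14→Priya, Mar 15→Singh+Olsen, Mar 16→Leclerc, Mar 17→Leclerc, Mar 18→Olsen.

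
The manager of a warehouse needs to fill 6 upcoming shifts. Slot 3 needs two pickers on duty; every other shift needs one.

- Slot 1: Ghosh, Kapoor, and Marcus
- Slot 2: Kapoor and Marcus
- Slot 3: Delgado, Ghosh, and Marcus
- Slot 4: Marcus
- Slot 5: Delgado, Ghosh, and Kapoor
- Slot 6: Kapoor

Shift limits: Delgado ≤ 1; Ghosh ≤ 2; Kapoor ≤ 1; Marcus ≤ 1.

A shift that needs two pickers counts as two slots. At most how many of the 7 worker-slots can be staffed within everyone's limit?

Total capacity across all pickers is 1+2+1+1 = 5, and 7 slots are needed, so at most 5 can be filled.
An assignment achieving 5: Slot 1→Ghosh, Slot 3→Delgado+Ghosh, Slot 4→Marcus, Slot 6→Kapoor.
Loads: Delgado 1/1, Ghosh 2/2, Kapoor 1/1, Marcus 1/1.

5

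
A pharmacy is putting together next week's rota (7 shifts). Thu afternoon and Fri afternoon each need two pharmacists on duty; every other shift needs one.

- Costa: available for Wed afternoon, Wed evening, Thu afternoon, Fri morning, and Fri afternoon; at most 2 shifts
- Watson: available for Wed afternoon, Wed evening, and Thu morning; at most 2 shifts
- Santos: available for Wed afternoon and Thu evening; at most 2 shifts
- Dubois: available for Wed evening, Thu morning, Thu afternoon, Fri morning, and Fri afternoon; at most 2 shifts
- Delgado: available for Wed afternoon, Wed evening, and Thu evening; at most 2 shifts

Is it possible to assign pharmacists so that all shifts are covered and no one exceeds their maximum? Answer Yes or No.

Total capacity is 10 and 9 slots are needed, so capacity alone doesn't rule it out.
Shifts {Thu afternoon, Fri morning, Fri afternoon} need 5 worker-slots in total, but the pharmacists available for any of those shifts (Costa and Dubois) can supply at most 4 among them. So no valid schedule exists.

No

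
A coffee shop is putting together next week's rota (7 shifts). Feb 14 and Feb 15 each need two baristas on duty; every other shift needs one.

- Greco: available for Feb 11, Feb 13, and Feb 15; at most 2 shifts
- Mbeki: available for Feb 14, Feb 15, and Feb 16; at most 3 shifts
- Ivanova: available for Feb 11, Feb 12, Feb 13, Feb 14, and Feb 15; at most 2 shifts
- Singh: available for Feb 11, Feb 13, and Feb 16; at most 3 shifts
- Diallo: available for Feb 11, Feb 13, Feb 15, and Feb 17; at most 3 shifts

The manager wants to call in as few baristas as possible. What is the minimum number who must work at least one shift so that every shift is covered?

9 slots to fill and no one can take more than 3, so at least ⌈9/3⌉ = 3 baristas are needed.
No set of 3 baristas can cover every shift (each such set leaves at least one shift with no one available or exceeds a cap).
Greco, Mbeki, Ivanova, and Diallo alone can cover everything: Feb 11→Greco, Feb 12→Ivanova, Feb 13→Greco, Feb 14→Mbeki+Ivanova, Feb 15→Mbeki+Diallo, Feb 16→Mbeki, Feb 17→Diallo.

4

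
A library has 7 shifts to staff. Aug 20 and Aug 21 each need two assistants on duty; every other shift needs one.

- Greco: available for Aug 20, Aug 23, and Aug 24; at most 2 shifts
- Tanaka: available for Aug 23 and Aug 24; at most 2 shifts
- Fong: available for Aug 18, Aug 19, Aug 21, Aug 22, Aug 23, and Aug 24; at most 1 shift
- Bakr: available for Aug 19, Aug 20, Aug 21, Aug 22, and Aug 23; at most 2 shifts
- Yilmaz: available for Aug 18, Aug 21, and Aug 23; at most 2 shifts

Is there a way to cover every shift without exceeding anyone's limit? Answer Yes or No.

No

Total capacity is 9 and 9 slots are needed, so capacity alone doesn't rule it out.
Shifts {Aug 19, Aug 20, Aug 21, Aug 22} need 6 worker-slots in total, but the assistants available for any of those shifts (Greco, Fong, Bakr, and Yilmaz) can supply at most 5 among them. So no valid schedule exists.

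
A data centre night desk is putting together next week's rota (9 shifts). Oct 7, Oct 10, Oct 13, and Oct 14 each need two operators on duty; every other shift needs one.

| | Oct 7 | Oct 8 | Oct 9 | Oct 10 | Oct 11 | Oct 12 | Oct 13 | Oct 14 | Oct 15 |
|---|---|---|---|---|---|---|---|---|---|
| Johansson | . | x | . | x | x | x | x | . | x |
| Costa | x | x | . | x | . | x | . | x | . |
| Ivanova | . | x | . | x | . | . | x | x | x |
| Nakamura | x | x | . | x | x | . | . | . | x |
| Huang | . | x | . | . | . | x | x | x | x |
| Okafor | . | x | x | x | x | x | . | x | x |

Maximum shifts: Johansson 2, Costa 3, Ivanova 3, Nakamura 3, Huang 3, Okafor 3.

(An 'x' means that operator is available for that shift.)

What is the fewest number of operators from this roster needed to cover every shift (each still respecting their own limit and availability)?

13 slots to fill and no one can take more than 3, so at least ⌈13/3⌉ = 5 operators are needed.
Johansson, Costa, Ivanova, Nakamura, and Okafor alone can cover everything: Oct 7→Costa+Nakamura, Oct 8→Nakamura, Oct 9→Okafor, Oct 10→Nakamura+Okafor, Oct 11→Johansson, Oct 12→Costa, Oct 13→Johansson+Ivanova, Oct 14→Costa+Ivanova, Oct 15→Ivanova.

5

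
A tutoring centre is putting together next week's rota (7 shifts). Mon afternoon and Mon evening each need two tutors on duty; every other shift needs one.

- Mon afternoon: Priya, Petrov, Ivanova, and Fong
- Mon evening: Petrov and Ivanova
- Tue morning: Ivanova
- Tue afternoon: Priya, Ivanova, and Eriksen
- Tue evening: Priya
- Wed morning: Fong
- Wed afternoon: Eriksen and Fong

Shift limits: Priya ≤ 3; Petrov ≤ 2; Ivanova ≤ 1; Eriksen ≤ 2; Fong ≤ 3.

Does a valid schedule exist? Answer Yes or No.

Total capacity is 11 and 9 slots are needed, so capacity alone doesn't rule it out.
Shifts {Mon evening, Tue morning} need 3 worker-slots in total, but the tutors available for any of those shifts (Petrov and Ivanova) can supply at most 2 among them. So no valid schedule exists.

No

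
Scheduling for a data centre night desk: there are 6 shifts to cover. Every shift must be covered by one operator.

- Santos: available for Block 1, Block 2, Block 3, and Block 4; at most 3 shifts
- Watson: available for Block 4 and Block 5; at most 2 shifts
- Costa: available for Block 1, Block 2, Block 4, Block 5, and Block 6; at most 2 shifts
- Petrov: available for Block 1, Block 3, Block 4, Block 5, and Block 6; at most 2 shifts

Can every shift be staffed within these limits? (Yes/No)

One valid schedule: Block 1→Santos, Block 2→Santos, Block 3→Santos, Block 4→Watson, Block 5→Watson, Block 6→Costa.
Loads: Santos 3/3, Watson 2/2, Costa 1/2, Petrov 0/2 — all within limits.

Yes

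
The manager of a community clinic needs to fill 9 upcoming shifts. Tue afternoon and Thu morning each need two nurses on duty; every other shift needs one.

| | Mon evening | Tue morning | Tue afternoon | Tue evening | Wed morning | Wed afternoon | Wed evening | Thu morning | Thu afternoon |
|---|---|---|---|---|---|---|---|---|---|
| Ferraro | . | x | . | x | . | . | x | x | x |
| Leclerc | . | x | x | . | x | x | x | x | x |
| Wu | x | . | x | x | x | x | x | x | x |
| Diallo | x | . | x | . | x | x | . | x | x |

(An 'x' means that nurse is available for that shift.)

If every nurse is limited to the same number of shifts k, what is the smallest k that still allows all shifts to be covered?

3

With 4 nurses and 11 worker-slots to fill, someone must work at least ⌈11/4⌉ = 3 shifts, so k ≥ 3.
k = 3 works: Mon evening→Wu, Tue morning→Ferraro, Tue afternoon→Leclerc+Wu, Tue evening→Ferraro, Wed morning→Leclerc, Wed afternoon→Leclerc, Wed evening→Ferraro, Thu morning→Wu+Diallo, Thu afternoon→Diallo.
Loads: Ferraro 3, Leclerc 3, Wu 3, Diallo 2 — all ≤ 3.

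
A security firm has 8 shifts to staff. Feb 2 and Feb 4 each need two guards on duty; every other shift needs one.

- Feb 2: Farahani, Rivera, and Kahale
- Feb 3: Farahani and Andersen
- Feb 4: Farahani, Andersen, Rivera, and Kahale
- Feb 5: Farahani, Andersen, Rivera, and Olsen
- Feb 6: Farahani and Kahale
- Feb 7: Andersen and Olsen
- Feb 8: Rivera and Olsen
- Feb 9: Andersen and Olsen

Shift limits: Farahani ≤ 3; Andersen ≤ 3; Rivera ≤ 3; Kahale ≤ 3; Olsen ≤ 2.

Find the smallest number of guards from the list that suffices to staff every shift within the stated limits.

10 slots to fill and no one can take more than 3, so at least ⌈10/3⌉ = 4 guards are needed.
Farahani, Andersen, Rivera, and Kahale alone can cover everything: Feb 2→Farahani+Rivera, Feb 3→Farahani, Feb 4→Rivera+Kahale, Feb 5→Andersen, Feb 6→Farahani, Feb 7→Andersen, Feb 8→Rivera, Feb 9→Andersen.

4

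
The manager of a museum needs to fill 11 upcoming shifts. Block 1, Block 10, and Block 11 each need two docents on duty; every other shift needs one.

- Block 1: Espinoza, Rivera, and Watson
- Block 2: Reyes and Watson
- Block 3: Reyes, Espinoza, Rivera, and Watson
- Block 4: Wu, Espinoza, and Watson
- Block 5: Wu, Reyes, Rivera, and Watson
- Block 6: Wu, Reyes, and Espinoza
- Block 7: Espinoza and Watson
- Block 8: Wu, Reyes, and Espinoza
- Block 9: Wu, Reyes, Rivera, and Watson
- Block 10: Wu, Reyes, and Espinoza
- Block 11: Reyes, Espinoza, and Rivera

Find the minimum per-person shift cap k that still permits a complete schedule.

With 5 docents and 14 worker-slots to fill, someone must work at least ⌈14/5⌉ = 3 shifts, so k ≥ 3.
k = 3 works: Block 1→Espinoza+Rivera, Block 2→Reyes, Block 3→Rivera, Block 4→Wu, Block 5→Watson, Block 6→Wu, Block 7→Espinoza, Block 8→Wu, Block 9→Watson, Block 10→Reyes+Espinoza, Block 11→Reyes+Rivera.
Loads: Wu 3, Reyes 3, Espinoza 3, Rivera 3, Watson 2 — all ≤ 3.

3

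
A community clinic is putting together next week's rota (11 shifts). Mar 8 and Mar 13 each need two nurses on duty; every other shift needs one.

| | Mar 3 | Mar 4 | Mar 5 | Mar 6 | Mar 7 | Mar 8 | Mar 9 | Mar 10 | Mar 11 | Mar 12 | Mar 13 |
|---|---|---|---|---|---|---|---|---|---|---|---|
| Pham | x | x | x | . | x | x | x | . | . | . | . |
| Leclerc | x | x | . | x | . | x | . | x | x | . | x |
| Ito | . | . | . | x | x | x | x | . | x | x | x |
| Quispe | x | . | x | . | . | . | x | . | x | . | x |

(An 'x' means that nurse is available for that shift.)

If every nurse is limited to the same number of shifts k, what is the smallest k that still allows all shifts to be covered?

With 4 nurses and 13 worker-slots to fill, someone must work at least ⌈13/4⌉ = 4 shifts, so k ≥ 4.
k = 4 works: Mar 3→Pham, Mar 4→Pham, Mar 5→Pham, Mar 6→Leclerc, Mar 7→Pham, Mar 8→Leclerc+Ito, Mar 9→Ito, Mar 10→Leclerc, Mar 11→Leclerc, Mar 12→Ito, Mar 13→Ito+Quispe.
Loads: Pham 4, Leclerc 4, Ito 4, Quispe 1 — all ≤ 4.

4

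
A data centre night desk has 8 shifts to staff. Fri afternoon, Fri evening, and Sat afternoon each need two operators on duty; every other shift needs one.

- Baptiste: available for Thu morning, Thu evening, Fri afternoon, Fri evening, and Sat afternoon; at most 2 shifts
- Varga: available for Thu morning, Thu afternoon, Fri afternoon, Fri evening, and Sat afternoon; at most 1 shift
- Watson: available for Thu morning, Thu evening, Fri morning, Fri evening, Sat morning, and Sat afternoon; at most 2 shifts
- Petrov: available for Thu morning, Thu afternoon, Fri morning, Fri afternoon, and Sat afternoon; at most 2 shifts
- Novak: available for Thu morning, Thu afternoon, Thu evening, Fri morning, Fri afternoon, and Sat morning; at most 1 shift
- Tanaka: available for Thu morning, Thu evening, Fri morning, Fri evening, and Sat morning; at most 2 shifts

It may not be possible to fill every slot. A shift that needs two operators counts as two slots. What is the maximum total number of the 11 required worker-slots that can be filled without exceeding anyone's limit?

Total capacity across all operators is 2+1+2+2+1+2 = 10, and 11 slots are needed, so at most 10 can be filled.
An assignment achieving 10: Thu morning→Tanaka, Thu afternoon→Varga, Thu evening→Baptiste, Fri morning→Watson, Fri afternoon→Petrov+Novak, Fri evening→Baptiste+Tanaka, Sat morning→Watson, Sat afternoon→Petrov.
Loads: Baptiste 2/2, Varga 1/1, Watson 2/2, Petrov 2/2, Novak 1/1, Tanaka 2/2.

10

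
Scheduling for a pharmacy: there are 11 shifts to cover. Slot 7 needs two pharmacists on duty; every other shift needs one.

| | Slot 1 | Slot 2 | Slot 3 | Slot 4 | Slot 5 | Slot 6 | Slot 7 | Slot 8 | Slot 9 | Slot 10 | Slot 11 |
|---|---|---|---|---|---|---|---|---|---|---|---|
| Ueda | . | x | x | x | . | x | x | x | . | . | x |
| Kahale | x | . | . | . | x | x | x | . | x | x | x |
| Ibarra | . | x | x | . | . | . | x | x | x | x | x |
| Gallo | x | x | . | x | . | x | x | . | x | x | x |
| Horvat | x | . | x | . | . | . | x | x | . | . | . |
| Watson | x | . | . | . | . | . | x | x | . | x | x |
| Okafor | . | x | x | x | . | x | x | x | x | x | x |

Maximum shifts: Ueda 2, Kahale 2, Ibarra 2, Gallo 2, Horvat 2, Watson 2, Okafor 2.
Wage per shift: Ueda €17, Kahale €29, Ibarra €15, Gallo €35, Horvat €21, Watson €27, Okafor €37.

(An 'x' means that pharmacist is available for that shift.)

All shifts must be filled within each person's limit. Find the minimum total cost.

€288

Slot 5 can only be covered by Kahale, so that assignment is forced.
Picking the cheapest available pharmacist for each shift independently would cost €206, but that ignores the shift limits.
An optimal schedule: Slot 1→Kahale, Slot 2→Ueda, Slot 3→Ibarra, Slot 4→Ueda, Slot 5→Kahale, Slot 6→Gallo, Slot 7→Horvat+Watson, Slot 8→Horvat, Slot 9→Ibarra, Slot 10→Gallo, Slot 11→Watson.
Total: 29 + 17 + 15 + 17 + 29 + 35 + 21 + 27 + 21 + 15 + 35 + 27 = €288.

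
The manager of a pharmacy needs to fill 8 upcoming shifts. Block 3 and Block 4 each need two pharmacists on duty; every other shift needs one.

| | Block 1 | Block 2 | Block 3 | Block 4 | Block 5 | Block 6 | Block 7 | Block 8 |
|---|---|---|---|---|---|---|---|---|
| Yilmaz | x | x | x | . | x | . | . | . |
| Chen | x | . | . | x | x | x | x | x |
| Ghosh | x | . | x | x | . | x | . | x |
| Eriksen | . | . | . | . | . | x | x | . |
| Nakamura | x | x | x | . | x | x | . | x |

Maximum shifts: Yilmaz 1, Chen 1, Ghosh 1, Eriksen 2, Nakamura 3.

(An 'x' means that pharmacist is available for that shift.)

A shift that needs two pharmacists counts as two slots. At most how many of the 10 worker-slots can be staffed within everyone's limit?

8

Total capacity across all pharmacists is 1+1+1+2+3 = 8, and 10 slots are needed, so at most 8 can be filled.
An assignment achieving 8: Block 2→Yilmaz, Block 3→Nakamura, Block 4→Chen+Ghosh, Block 5→Nakamura, Block 6→Eriksen, Block 7→Eriksen, Block 8→Nakamura.
Loads: Yilmaz 1/1, Chen 1/1, Ghosh 1/1, Eriksen 2/2, Nakamura 3/3.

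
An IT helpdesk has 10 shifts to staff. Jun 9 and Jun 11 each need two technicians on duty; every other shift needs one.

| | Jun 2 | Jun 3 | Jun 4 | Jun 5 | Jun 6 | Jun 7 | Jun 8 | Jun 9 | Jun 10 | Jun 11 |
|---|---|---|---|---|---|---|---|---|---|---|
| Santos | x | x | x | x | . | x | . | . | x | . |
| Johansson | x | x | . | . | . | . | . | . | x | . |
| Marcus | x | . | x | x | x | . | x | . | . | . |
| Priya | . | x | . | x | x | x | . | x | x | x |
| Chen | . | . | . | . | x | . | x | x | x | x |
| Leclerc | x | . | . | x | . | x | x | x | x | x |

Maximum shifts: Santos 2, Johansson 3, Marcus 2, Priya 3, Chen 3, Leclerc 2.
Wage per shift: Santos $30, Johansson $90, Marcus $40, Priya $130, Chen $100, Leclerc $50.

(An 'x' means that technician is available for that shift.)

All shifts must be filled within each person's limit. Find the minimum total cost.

Picking the cheapest available technician for each shift independently would cost $560, but that ignores the shift limits.
An optimal schedule: Jun 2→Johansson, Jun 3→Johansson, Jun 4→Santos, Jun 5→Marcus, Jun 6→Marcus, Jun 7→Santos, Jun 8→Chen, Jun 9→Leclerc+Chen, Jun 10→Johansson, Jun 11→Leclerc+Chen.
Total: 90 + 90 + 30 + 40 + 40 + 30 + 100 + 50 + 100 + 90 + 50 + 100 = $810.

$810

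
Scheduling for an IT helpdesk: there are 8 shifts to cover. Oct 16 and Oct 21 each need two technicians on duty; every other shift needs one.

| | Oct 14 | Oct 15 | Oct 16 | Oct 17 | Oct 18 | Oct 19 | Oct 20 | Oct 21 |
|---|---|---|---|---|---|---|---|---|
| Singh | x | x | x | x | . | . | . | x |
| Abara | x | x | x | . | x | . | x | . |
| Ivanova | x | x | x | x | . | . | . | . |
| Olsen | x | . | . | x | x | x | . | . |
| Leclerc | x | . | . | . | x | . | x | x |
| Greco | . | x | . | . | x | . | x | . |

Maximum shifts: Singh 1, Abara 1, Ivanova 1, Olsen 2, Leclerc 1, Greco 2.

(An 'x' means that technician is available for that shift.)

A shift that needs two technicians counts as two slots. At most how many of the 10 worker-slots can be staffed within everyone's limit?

8

Total capacity across all technicians is 1+1+1+2+1+2 = 8, and 10 slots are needed, so at most 8 can be filled.
An assignment achieving 8: Oct 15→Greco, Oct 16→Abara+Ivanova, Oct 17→Olsen, Oct 19→Olsen, Oct 20→Greco, Oct 21→Singh+Leclerc.
Loads: Singh 1/1, Abara 1/1, Ivanova 1/1, Olsen 2/2, Leclerc 1/1, Greco 2/2.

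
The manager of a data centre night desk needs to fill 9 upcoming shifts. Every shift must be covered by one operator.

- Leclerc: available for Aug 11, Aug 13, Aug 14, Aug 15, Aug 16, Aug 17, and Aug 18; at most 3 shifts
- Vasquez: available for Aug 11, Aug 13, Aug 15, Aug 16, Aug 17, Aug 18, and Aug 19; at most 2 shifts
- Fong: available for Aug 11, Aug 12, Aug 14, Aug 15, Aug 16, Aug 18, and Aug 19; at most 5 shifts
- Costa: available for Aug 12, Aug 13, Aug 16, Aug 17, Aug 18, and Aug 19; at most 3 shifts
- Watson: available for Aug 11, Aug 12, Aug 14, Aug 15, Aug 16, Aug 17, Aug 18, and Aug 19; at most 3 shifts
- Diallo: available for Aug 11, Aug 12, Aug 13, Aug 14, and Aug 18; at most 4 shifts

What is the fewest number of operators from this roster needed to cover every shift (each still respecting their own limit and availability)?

3

9 slots to fill and no one can take more than 5, so at least ⌈9/5⌉ = 2 operators are needed.
No set of 2 operators can cover every shift (each such set leaves at least one shift with no one available or exceeds a cap).
Leclerc, Vasquez, and Fong alone can cover everything: Aug 11→Vasquez, Aug 12→Fong, Aug 13→Leclerc, Aug 14→Leclerc, Aug 15→Fong, Aug 16→Fong, Aug 17→Leclerc, Aug 18→Fong, Aug 19→Vasquez.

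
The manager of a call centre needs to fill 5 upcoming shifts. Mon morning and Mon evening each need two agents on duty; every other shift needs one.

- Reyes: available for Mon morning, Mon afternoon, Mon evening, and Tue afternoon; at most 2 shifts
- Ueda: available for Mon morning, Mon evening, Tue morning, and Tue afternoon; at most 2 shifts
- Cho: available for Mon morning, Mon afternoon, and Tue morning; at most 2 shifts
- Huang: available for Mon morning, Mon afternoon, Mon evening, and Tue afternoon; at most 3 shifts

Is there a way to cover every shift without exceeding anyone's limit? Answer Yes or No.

Yes

One valid schedule: Mon morning→Cho+Huang, Mon afternoon→Reyes, Mon evening→Reyes+Ueda, Tue morning→Ueda, Tue afternoon→Huang.
Loads: Reyes 2/2, Ueda 2/2, Cho 1/2, Huang 2/3 — all within limits.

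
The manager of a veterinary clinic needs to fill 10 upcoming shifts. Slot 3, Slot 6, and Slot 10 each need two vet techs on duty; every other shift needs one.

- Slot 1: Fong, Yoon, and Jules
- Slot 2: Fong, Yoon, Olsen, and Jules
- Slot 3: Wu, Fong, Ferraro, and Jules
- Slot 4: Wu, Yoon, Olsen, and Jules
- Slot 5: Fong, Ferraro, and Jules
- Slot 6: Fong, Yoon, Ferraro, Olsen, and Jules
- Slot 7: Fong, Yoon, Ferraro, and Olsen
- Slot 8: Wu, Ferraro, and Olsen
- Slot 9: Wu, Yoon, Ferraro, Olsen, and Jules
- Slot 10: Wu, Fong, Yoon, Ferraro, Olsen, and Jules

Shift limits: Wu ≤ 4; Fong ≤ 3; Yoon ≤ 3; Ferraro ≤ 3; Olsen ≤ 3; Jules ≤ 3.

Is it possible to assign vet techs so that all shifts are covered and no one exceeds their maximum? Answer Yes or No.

Yes

One valid schedule: Slot 1→Fong, Slot 2→Fong, Slot 3→Wu+Ferraro, Slot 4→Wu, Slot 5→Fong, Slot 6→Yoon+Ferraro, Slot 7→Yoon, Slot 8→Wu, Slot 9→Wu, Slot 10→Yoon+Ferraro.
Loads: Wu 4/4, Fong 3/3, Yoon 3/3, Ferraro 3/3, Olsen 0/3, Jules 0/3 — all within limits.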